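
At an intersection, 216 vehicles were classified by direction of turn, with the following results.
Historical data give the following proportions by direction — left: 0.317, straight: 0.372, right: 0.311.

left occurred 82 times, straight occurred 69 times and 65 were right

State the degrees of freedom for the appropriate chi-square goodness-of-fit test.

There are k = 3 categories and no parameters were estimated from the data, so df = 3 − 1 = 2.

2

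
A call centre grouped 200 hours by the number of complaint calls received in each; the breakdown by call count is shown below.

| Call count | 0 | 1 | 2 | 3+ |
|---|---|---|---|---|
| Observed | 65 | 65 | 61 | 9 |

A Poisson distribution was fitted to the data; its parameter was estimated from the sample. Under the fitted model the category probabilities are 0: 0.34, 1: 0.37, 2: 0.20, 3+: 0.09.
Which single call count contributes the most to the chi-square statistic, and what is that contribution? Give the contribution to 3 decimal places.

2, 11.025

Expected counts E_i = n·p_i: 200×0.34 = 68, 200×0.37 = 74, 200×0.20 = 40, 200×0.09 = 18.
0: (65 − 68)²/68 = 9/68 = 0.1324
1: (65 − 74)²/74 = 81/74 = 1.0946
2: (61 − 40)²/40 = 441/40 = 11.0250
3+: (9 − 18)²/18 = 81/18 = 4.5000
The largest term is for 2: 11.025.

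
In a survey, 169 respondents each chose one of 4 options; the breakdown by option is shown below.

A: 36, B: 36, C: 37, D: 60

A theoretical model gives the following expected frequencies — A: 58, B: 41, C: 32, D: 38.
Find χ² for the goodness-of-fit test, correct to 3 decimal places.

cat         O        E   (O−E)²/E
A          36       58     8.3448
B          36       41     0.6098
C          37       32     0.7813
D          60       38    12.7368
Sum = 22.473

22.473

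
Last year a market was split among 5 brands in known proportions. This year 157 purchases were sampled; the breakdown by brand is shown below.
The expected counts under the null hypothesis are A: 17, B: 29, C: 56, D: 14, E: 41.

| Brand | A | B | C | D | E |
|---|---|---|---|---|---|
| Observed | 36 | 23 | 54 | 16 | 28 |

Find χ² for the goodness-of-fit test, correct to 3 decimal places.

χ² = (36−17)²/17 + (23−29)²/29 + (54−56)²/56 + (16−14)²/14 + (28−41)²/41
   = 21.2353 + 1.2414 + 0.0714 + 0.2857 + 4.1220
Sum = 26.956

26.956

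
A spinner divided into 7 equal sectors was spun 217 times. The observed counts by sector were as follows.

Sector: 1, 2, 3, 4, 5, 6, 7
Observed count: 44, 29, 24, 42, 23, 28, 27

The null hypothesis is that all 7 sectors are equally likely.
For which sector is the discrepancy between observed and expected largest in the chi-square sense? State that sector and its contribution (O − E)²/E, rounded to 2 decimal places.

1, 5.45

Expected count for each of the 7 categories: 217/7 = 31.
1: (44 − 31)²/31 = 169/31 = 5.452
2: (29 − 31)²/31 = 4/31 = 0.129
3: (24 − 31)²/31 = 49/31 = 1.581
4: (42 − 31)²/31 = 121/31 = 3.903
5: (23 − 31)²/31 = 64/31 = 2.065
6: (28 − 31)²/31 = 9/31 = 0.290
7: (27 − 31)²/31 = 16/31 = 0.516
The largest term is for 1: 5.45.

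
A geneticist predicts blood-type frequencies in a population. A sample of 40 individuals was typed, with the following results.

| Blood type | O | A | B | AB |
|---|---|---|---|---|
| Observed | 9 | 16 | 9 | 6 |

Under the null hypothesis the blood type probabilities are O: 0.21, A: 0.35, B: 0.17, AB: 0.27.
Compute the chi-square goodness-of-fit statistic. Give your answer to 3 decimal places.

3.174

Expected counts E_i = n·p_i: 40×0.21 = 8.4, 40×0.35 = 14, 40×0.17 = 6.8, 40×0.27 = 10.8.
χ² = (9−8.4)²/8.4 + (16−14)²/14 + (9−6.8)²/6.8 + (6−10.8)²/10.8
   = 0.0429 + 0.2857 + 0.7118 + 2.1333
Sum = 3.174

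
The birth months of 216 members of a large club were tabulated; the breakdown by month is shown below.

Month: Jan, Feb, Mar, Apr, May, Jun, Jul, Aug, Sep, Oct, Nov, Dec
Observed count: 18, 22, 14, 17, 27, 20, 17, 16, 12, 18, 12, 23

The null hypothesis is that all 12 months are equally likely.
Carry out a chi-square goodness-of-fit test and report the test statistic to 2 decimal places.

12.22

Expected count for each of the 12 categories: 216/12 = 18.
cat         O        E   (O−E)²/E
Jan        18       18      0.000
Feb        22       18      0.889
Mar        14       18      0.889
Apr        17       18      0.056
May        27       18      4.500
Jun        20       18      0.222
Jul        17       18      0.056
Aug        16       18      0.222
Sep        12       18      2.000
Oct        18       18      0.000
Nov        12       18      2.000
Dec        23       18      1.389
Sum = 12.22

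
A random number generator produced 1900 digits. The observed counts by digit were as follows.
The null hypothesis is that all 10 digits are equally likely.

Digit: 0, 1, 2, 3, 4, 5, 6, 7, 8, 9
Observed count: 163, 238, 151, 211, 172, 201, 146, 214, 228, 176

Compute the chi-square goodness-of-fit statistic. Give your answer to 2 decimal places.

Expected count for each of the 10 categories: 1900/10 = 190.
cat         O        E   (O−E)²/E
0         163      190      3.837
1         238      190     12.126
2         151      190      8.005
3         211      190      2.321
4         172      190      1.705
5         201      190      0.637
6         146      190     10.189
7         214      190      3.032
8         228      190      7.600
9         176      190      1.032
Sum = 50.48

50.48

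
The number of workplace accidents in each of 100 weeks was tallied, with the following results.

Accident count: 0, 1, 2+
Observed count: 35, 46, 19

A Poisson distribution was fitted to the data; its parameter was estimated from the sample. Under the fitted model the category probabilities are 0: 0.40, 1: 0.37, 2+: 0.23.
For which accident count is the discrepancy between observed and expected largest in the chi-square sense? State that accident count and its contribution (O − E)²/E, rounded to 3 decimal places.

Expected counts E_i = n·p_i: 100×0.40 = 40, 100×0.37 = 37, 100×0.23 = 23.
cat         O        E   (O−E)²/E
0          35       40     0.6250
1          46       37     2.1892
2+         19       23     0.6957
The largest term is for 1: 2.189.

1, 2.189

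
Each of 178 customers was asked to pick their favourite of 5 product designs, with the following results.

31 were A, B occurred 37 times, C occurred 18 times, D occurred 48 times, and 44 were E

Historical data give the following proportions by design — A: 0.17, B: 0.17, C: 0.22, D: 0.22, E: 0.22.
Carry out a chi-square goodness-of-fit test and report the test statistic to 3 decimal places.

Expected counts E_i = n·p_i: 178×0.17 = 30.26, 178×0.17 = 30.26, 178×0.22 = 39.16, 178×0.22 = 39.16, 178×0.22 = 39.16.
cat         O        E   (O−E)²/E
A          31    30.26     0.0181
B          37    30.26     1.5012
C          18    39.16    11.4337
D          48    39.16     1.9955
E          44    39.16     0.5982
Sum = 15.547

15.547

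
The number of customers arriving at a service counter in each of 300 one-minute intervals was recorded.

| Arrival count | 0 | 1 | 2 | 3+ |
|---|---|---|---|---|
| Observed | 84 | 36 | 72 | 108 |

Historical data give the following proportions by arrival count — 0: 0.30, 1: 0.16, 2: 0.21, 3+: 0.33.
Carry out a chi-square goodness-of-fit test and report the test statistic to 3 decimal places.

5.504

Expected counts E_i = n·p_i: 300×0.30 = 90, 300×0.16 = 48, 300×0.21 = 63, 300×0.33 = 99.
χ² = (84−90)²/90 + (36−48)²/48 + (72−63)²/63 + (108−99)²/99
   = 0.4000 + 3.0000 + 1.2857 + 0.8182
Sum = 5.504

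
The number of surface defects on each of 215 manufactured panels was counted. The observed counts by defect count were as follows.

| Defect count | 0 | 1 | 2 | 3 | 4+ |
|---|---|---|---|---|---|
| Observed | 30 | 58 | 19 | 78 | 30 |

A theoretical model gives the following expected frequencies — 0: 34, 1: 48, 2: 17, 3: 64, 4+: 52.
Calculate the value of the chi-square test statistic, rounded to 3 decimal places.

cat         O        E   (O−E)²/E
0          30       34     0.4706
1          58       48     2.0833
2          19       17     0.2353
3          78       64     3.0625
4+         30       52     9.3077
Sum = 15.159

15.159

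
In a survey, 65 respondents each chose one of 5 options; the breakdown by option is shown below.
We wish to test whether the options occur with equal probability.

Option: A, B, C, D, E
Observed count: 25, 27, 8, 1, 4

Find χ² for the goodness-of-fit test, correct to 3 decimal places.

45.385

Expected count for each of the 5 categories: 65/5 = 13.
χ² = (25−13)²/13 + (27−13)²/13 + (8−13)²/13 + (1−13)²/13 + (4−13)²/13
   = 11.0769 + 15.0769 + 1.9231 + 11.0769 + 6.2308
Sum = 45.385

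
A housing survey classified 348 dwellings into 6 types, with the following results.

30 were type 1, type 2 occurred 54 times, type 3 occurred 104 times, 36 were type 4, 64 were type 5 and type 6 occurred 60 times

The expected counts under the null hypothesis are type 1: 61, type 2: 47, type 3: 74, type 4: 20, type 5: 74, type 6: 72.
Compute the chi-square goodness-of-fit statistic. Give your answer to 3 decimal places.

45.110

χ² = (30−61)²/61 + (54−47)²/47 + (104−74)²/74 + (36−20)²/20 + (64−74)²/74 + (60−72)²/72
   = 15.7541 + 1.0426 + 12.1622 + 12.8000 + 1.3514 + 2.0000
Sum = 45.110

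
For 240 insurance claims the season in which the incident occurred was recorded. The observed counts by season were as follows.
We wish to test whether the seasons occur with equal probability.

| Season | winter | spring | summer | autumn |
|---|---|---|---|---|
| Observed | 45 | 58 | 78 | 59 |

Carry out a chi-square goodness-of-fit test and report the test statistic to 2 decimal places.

Expected count for each of the 4 categories: 240/4 = 60.
cat         O        E   (O−E)²/E
winter     45       60      3.750
spring     58       60      0.067
summer     78       60      5.400
autumn     59       60      0.017
Sum = 9.23

9.23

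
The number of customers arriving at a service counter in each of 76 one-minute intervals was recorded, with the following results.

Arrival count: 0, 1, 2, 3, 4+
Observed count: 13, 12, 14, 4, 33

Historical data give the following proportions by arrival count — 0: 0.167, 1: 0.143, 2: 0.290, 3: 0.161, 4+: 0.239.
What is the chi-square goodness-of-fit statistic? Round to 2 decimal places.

20.72

Expected counts E_i = n·p_i: 76×0.167 = 12.692, 76×0.143 = 10.868, 76×0.290 = 22.04, 76×0.161 = 12.236, 76×0.239 = 18.164.
0: (13 − 12.692)²/12.692 = 0.094864/12.692 = 0.007
1: (12 − 10.868)²/10.868 = 1.281424/10.868 = 0.118
2: (14 − 22.04)²/22.04 = 64.6416/22.04 = 2.933
3: (4 − 12.236)²/12.236 = 67.831696/12.236 = 5.544
4+: (33 − 18.164)²/18.164 = 220.106896/18.164 = 12.118
Sum = 20.72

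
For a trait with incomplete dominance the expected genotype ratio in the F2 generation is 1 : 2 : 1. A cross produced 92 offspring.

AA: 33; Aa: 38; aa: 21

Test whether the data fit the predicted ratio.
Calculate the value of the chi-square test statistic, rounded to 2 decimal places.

Ratio total = 4. Expected counts: 92×1/4 = 23, 92×2/4 = 46, 92×1/4 = 23.
χ² = (33−23)²/23 + (38−46)²/46 + (21−23)²/23
   = 4.348 + 1.391 + 0.174
Sum = 5.91

5.91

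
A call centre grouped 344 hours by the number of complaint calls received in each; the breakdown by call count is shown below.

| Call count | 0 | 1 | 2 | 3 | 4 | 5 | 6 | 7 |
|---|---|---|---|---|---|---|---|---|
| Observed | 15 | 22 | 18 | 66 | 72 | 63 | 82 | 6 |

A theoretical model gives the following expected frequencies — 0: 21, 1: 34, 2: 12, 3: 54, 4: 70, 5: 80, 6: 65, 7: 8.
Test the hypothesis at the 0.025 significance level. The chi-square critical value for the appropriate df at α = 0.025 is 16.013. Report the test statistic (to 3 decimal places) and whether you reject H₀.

0: (15 − 21)²/21 = 36/21 = 1.7143
1: (22 − 34)²/34 = 144/34 = 4.2353
2: (18 − 12)²/12 = 36/12 = 3.0000
3: (66 − 54)²/54 = 144/54 = 2.6667
4: (72 − 70)²/70 = 4/70 = 0.0571
5: (63 − 80)²/80 = 289/80 = 3.6125
6: (82 − 65)²/65 = 289/65 = 4.4462
7: (6 − 8)²/8 = 4/8 = 0.5000
Sum = 20.232
df = 7. Since 20.232 > 16.013, we reject H₀.

20.232; reject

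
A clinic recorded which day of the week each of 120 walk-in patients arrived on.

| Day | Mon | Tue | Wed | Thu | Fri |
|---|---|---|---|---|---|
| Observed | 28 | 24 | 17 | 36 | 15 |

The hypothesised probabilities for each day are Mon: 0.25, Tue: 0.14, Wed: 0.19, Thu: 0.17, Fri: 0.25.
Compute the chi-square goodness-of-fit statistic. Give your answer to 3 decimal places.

Expected counts E_i = n·p_i: 120×0.25 = 30, 120×0.14 = 16.8, 120×0.19 = 22.8, 120×0.17 = 20.4, 120×0.25 = 30.
χ² = (28−30)²/30 + (24−16.8)²/16.8 + (17−22.8)²/22.8 + (36−20.4)²/20.4 + (15−30)²/30
   = 0.1333 + 3.0857 + 1.4754 + 11.9294 + 7.5000
Sum = 24.124

24.124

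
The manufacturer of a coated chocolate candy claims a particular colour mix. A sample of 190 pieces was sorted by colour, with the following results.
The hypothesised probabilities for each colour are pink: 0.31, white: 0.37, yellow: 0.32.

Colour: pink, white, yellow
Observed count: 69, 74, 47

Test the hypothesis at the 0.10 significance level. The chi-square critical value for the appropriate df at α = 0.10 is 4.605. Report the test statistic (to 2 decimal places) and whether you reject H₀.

5.06; reject

Expected counts E_i = n·p_i: 190×0.31 = 58.9, 190×0.37 = 70.3, 190×0.32 = 60.8.
cat         O        E   (O−E)²/E
pink       69     58.9      1.732
white      74     70.3      0.195
yellow     47     60.8      3.132
Sum = 5.06
df = 2. Since 5.06 > 4.605, we reject H₀.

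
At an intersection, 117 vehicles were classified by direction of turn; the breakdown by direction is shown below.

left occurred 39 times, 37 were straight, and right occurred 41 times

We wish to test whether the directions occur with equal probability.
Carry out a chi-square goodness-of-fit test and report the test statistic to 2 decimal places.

Under H₀ each category has probability 1/3, so each expected count is 117/3 = 39.
left: (39 − 39)²/39 = 0/39 = 0.000
straight: (37 − 39)²/39 = 4/39 = 0.103
right: (41 − 39)²/39 = 4/39 = 0.103
Sum = 0.21

0.21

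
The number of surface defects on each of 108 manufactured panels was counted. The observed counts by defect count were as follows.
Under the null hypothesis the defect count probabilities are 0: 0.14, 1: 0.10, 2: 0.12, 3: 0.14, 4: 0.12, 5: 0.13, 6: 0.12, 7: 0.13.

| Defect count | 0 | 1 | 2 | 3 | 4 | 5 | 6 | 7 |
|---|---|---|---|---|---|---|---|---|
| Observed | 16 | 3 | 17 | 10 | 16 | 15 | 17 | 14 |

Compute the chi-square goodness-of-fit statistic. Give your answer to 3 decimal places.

10.716

Expected counts E_i = n·p_i: 108×0.14 = 15.12, 108×0.10 = 10.8, 108×0.12 = 12.96, 108×0.14 = 15.12, 108×0.12 = 12.96, 108×0.13 = 14.04, 108×0.12 = 12.96, 108×0.13 = 14.04.
cat         O        E   (O−E)²/E
0          16    15.12     0.0512
1           3     10.8     5.6333
2          17    12.96     1.2594
3          10    15.12     1.7338
4          16    12.96     0.7131
5          15    14.04     0.0656
6          17    12.96     1.2594
7          14    14.04     0.0001
Sum = 10.716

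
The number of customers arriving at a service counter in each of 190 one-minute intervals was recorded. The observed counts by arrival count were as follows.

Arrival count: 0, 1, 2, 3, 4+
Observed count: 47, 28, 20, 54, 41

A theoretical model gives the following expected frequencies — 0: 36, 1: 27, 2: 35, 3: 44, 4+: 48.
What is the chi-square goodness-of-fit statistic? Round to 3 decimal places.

13.120

cat         O        E   (O−E)²/E
0          47       36     3.3611
1          28       27     0.0370
2          20       35     6.4286
3          54       44     2.2727
4+         41       48     1.0208
Sum = 13.120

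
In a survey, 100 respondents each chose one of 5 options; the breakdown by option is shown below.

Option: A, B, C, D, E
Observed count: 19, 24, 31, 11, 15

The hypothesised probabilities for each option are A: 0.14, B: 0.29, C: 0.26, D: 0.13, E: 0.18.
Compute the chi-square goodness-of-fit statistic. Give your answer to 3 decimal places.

4.417

Expected counts E_i = n·p_i: 100×0.14 = 14, 100×0.29 = 29, 100×0.26 = 26, 100×0.13 = 13, 100×0.18 = 18.
A: (19 − 14)²/14 = 25/14 = 1.7857
B: (24 − 29)²/29 = 25/29 = 0.8621
C: (31 − 26)²/26 = 25/26 = 0.9615
D: (11 − 13)²/13 = 4/13 = 0.3077
E: (15 − 18)²/18 = 9/18 = 0.5000
Sum = 4.417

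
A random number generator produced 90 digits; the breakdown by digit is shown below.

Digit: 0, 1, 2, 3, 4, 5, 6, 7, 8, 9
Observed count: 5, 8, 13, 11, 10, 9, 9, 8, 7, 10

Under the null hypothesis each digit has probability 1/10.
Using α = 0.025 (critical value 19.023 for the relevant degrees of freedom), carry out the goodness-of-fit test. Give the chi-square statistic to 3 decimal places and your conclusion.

4.889; do not reject

Expected count for each of the 10 categories: 90/10 = 9.
cat         O        E   (O−E)²/E
0           5        9     1.7778
1           8        9     0.1111
2          13        9     1.7778
3          11        9     0.4444
4          10        9     0.1111
5           9        9     0.0000
6           9        9     0.0000
7           8        9     0.1111
8           7        9     0.4444
9          10        9     0.1111
Sum = 4.889
df = 9. Since 4.889 < 19.023, we do not reject H₀.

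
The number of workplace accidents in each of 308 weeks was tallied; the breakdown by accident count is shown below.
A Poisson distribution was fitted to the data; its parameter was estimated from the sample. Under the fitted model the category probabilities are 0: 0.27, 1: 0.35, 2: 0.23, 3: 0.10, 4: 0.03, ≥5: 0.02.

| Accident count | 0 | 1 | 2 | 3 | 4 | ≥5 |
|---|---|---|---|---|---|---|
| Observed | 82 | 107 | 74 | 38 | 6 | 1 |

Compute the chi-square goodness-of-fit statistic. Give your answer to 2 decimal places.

7.30

Expected counts E_i = n·p_i: 308×0.27 = 83.16, 308×0.35 = 107.8, 308×0.23 = 70.84, 308×0.10 = 30.8, 308×0.03 = 9.24, 308×0.02 = 6.16.
χ² = (82−83.16)²/83.16 + (107−107.8)²/107.8 + (74−70.84)²/70.84 + (38−30.8)²/30.8 + (6−9.24)²/9.24 + (1−6.16)²/6.16
   = 0.016 + 0.006 + 0.141 + 1.683 + 1.136 + 4.322
Sum = 7.30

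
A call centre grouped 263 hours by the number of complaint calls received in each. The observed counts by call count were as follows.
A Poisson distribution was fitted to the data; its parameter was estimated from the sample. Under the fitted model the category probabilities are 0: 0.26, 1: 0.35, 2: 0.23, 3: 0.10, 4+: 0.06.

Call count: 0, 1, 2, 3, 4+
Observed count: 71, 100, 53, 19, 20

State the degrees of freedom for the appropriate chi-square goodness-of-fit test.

There are k = 5 categories and 1 parameter estimated from the data, so df = 5 − 1 − 1 = 3.

3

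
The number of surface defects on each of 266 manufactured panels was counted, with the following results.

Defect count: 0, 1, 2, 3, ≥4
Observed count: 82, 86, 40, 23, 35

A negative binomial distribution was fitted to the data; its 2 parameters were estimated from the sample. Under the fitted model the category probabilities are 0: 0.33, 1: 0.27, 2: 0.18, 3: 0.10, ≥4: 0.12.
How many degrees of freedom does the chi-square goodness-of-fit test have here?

2

There are k = 5 categories and 2 parameters estimated from the data, so df = 5 − 1 − 2 = 2.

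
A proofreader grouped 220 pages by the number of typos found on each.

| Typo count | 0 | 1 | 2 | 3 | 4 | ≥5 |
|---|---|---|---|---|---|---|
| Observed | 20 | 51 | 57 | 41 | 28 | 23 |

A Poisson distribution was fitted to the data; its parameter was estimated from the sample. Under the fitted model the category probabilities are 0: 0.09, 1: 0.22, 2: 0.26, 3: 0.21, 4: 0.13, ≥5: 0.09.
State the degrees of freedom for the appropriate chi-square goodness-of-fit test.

There are k = 6 categories and 1 parameter estimated from the data, so df = 6 − 1 − 1 = 4.

4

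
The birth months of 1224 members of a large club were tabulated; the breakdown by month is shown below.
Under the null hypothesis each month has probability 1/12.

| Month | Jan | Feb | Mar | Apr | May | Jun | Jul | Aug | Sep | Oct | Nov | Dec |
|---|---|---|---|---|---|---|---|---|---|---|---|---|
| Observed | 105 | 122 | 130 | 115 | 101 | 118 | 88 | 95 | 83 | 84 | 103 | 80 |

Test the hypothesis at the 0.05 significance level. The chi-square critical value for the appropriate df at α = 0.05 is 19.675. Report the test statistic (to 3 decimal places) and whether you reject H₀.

29.745; reject

Under H₀ each category has probability 1/12, so each expected count is 1224/12 = 102.
χ² = (105−102)²/102 + (122−102)²/102 + (130−102)²/102 + (115−102)²/102 + (101−102)²/102 + (118−102)²/102 + (88−102)²/102 + (95−102)²/102 + (83−102)²/102 + (84−102)²/102 + (103−102)²/102 + (80−102)²/102
   = 0.0882 + 3.9216 + 7.6863 + 1.6569 + 0.0098 + 2.5098 + 1.9216 + 0.4804 + 3.5392 + 3.1765 + 0.0098 + 4.7451
Sum = 29.745
df = 11. Since 29.745 > 19.675, we reject H₀.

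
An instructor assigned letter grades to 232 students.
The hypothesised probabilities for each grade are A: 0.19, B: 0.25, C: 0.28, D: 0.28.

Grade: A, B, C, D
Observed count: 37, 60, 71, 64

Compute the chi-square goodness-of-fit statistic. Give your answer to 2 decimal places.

Expected counts E_i = n·p_i: 232×0.19 = 44.08, 232×0.25 = 58, 232×0.28 = 64.96, 232×0.28 = 64.96.
χ² = (37−44.08)²/44.08 + (60−58)²/58 + (71−64.96)²/64.96 + (64−64.96)²/64.96
   = 1.137 + 0.069 + 0.562 + 0.014
Sum = 1.78

1.78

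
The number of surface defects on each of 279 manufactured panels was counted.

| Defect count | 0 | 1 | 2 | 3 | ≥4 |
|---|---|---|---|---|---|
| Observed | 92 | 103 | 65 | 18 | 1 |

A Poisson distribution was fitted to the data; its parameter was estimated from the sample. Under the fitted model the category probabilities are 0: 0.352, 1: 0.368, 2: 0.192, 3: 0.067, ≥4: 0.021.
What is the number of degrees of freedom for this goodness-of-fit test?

3

There are k = 5 categories and 1 parameter estimated from the data, so df = 5 − 1 − 1 = 3.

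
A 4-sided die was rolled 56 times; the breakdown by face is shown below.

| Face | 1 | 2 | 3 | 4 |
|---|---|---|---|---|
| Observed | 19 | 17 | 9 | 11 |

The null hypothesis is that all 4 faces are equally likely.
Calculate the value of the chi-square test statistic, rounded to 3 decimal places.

4.857

Expected count for each of the 4 categories: 56/4 = 14.
1: (19 − 14)²/14 = 25/14 = 1.7857
2: (17 − 14)²/14 = 9/14 = 0.6429
3: (9 − 14)²/14 = 25/14 = 1.7857
4: (11 − 14)²/14 = 9/14 = 0.6429
Sum = 4.857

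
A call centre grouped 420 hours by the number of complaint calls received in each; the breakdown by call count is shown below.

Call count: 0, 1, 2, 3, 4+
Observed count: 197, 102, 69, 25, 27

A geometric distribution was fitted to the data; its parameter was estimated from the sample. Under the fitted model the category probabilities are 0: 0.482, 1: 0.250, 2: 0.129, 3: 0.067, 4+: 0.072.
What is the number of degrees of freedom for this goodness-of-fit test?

There are k = 5 categories and 1 parameter estimated from the data, so df = 5 − 1 − 1 = 3.

3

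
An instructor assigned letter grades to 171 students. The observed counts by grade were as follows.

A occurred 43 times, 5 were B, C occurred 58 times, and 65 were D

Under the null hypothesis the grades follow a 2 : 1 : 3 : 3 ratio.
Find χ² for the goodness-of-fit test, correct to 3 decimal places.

12.114

Ratio total = 9. Expected counts: 171×2/9 = 38, 171×1/9 = 19, 171×3/9 = 57, 171×3/9 = 57.
χ² = (43−38)²/38 + (5−19)²/19 + (58−57)²/57 + (65−57)²/57
   = 0.6579 + 10.3158 + 0.0175 + 1.1228
Sum = 12.114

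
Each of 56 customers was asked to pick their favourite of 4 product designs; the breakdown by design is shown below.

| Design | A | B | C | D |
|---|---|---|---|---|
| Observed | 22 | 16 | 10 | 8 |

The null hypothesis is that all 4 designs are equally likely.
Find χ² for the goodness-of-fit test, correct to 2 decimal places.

Expected count for each of the 4 categories: 56/4 = 14.
χ² = (22−14)²/14 + (16−14)²/14 + (10−14)²/14 + (8−14)²/14
   = 4.571 + 0.286 + 1.143 + 2.571
Sum = 8.57

8.57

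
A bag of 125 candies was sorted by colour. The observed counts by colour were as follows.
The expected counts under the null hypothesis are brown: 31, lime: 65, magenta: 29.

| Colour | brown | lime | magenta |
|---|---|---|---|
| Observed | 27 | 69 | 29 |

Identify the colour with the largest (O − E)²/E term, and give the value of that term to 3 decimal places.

χ² = (27−31)²/31 + (69−65)²/65 + (29−29)²/29
   = 0.5161 + 0.2462 + 0.0000
The largest term is for brown: 0.516.

brown, 0.516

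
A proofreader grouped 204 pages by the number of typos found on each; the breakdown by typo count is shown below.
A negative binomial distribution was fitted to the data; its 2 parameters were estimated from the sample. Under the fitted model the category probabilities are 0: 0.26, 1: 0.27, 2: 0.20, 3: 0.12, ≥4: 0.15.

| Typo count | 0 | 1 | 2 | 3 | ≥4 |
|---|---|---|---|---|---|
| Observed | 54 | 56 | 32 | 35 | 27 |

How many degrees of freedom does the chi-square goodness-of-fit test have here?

2

There are k = 5 categories and 2 parameters estimated from the data, so df = 5 − 1 − 2 = 2.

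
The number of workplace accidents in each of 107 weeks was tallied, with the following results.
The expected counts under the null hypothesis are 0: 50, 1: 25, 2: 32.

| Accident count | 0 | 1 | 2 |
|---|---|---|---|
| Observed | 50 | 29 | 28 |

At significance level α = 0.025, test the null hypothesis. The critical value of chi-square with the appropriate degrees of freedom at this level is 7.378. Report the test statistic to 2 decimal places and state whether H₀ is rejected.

1.14; do not reject

0: (50 − 50)²/50 = 0/50 = 0.000
1: (29 − 25)²/25 = 16/25 = 0.640
2: (28 − 32)²/32 = 16/32 = 0.500
Sum = 1.14
df = 2. Since 1.14 < 7.378, we do not reject H₀.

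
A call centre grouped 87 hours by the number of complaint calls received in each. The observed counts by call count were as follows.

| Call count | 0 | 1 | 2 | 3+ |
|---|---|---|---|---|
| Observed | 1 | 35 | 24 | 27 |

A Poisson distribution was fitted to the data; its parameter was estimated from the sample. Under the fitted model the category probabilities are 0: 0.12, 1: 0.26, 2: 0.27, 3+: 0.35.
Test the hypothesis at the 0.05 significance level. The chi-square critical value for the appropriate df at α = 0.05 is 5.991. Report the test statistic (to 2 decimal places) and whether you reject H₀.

Expected counts E_i = n·p_i: 87×0.12 = 10.44, 87×0.26 = 22.62, 87×0.27 = 23.49, 87×0.35 = 30.45.
χ² = (1−10.44)²/10.44 + (35−22.62)²/22.62 + (24−23.49)²/23.49 + (27−30.45)²/30.45
   = 8.536 + 6.776 + 0.011 + 0.391
Sum = 15.71
df = 2. Since 15.71 > 5.991, we reject H₀.

15.71; reject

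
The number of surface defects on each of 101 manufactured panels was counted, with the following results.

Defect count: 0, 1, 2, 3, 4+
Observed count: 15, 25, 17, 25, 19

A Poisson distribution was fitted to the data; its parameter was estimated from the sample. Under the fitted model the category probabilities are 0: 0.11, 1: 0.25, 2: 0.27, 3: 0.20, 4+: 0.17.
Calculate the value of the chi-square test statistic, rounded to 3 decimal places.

6.568

Expected counts E_i = n·p_i: 101×0.11 = 11.11, 101×0.25 = 25.25, 101×0.27 = 27.27, 101×0.20 = 20.2, 101×0.17 = 17.17.
0: (15 − 11.11)²/11.11 = 15.1321/11.11 = 1.3620
1: (25 − 25.25)²/25.25 = 0.0625/25.25 = 0.0025
2: (17 − 27.27)²/27.27 = 105.4729/27.27 = 3.8677
3: (25 − 20.2)²/20.2 = 23.04/20.2 = 1.1406
4+: (19 − 17.17)²/17.17 = 3.3489/17.17 = 0.1950
Sum = 6.568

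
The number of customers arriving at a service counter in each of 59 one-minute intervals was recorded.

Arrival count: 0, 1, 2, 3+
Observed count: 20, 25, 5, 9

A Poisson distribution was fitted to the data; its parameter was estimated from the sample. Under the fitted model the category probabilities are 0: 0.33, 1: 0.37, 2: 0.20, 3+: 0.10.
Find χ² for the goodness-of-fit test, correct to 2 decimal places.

Expected counts E_i = n·p_i: 59×0.33 = 19.47, 59×0.37 = 21.83, 59×0.20 = 11.8, 59×0.10 = 5.9.
cat         O        E   (O−E)²/E
0          20    19.47      0.014
1          25    21.83      0.460
2           5     11.8      3.919
3+          9      5.9      1.629
Sum = 6.02

6.02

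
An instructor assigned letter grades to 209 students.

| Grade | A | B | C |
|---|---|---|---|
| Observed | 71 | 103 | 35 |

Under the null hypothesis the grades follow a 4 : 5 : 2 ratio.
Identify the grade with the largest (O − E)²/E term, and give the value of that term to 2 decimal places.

Ratio total = 11. Expected counts: 209×4/11 = 76, 209×5/11 = 95, 209×2/11 = 38.
cat         O        E   (O−E)²/E
A          71       76      0.329
B         103       95      0.674
C          35       38      0.237
The largest term is for B: 0.67.

B, 0.67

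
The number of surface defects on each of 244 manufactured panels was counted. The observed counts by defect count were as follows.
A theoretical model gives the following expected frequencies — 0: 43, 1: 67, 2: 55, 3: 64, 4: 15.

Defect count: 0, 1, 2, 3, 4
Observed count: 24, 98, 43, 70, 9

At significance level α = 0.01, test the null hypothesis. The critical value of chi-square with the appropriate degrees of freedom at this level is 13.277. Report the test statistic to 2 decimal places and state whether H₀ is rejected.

0: (24 − 43)²/43 = 361/43 = 8.395
1: (98 − 67)²/67 = 961/67 = 14.343
2: (43 − 55)²/55 = 144/55 = 2.618
3: (70 − 64)²/64 = 36/64 = 0.563
4: (9 − 15)²/15 = 36/15 = 2.400
Sum = 28.32
df = 4. Since 28.32 > 13.277, we reject H₀.

28.32; reject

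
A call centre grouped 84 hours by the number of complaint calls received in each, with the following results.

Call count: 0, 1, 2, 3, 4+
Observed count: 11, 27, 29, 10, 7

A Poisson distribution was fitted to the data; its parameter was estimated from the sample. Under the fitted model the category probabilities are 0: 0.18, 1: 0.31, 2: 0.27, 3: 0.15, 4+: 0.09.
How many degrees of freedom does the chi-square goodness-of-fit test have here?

There are k = 5 categories and 1 parameter estimated from the data, so df = 5 − 1 − 1 = 3.

3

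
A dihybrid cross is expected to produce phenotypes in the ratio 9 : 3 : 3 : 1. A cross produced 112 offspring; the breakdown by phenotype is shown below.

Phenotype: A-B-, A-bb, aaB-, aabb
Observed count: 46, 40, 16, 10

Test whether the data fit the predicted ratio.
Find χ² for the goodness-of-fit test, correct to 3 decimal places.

24.254

Ratio total = 16. Expected counts: 112×9/16 = 63, 112×3/16 = 21, 112×3/16 = 21, 112×1/16 = 7.
cat         O        E   (O−E)²/E
A-B-       46       63     4.5873
A-bb       40       21    17.1905
aaB-       16       21     1.1905
aabb       10        7     1.2857
Sum = 24.254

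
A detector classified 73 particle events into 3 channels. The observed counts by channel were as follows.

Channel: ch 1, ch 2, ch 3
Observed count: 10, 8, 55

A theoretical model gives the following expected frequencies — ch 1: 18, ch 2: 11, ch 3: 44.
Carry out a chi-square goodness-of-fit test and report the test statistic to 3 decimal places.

7.124

χ² = (10−18)²/18 + (8−11)²/11 + (55−44)²/44
   = 3.5556 + 0.8182 + 2.7500
Sum = 7.124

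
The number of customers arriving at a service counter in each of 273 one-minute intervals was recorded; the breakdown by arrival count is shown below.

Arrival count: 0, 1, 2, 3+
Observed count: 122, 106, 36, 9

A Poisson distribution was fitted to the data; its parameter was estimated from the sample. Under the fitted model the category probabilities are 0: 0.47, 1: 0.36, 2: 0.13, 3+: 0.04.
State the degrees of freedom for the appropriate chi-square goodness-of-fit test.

2

There are k = 4 categories and 1 parameter estimated from the data, so df = 4 − 1 − 1 = 2.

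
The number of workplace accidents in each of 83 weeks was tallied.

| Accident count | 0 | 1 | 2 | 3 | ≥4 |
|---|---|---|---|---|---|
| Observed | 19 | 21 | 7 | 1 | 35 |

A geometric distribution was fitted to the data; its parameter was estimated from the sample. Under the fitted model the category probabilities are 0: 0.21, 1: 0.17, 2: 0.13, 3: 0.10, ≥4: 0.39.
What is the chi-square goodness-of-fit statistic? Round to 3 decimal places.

Expected counts E_i = n·p_i: 83×0.21 = 17.43, 83×0.17 = 14.11, 83×0.13 = 10.79, 83×0.10 = 8.3, 83×0.39 = 32.37.
χ² = (19−17.43)²/17.43 + (21−14.11)²/14.11 + (7−10.79)²/10.79 + (1−8.3)²/8.3 + (35−32.37)²/32.37
   = 0.1414 + 3.3644 + 1.3312 + 6.4205 + 0.2137
Sum = 11.471

11.471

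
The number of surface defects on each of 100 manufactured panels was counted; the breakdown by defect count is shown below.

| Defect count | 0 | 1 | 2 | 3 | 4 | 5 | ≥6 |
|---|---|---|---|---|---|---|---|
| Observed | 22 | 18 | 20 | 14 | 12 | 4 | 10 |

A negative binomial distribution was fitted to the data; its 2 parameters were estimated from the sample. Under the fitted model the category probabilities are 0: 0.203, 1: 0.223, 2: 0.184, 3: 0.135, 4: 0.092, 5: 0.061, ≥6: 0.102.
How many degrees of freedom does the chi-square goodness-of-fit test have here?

4

There are k = 7 categories and 2 parameters estimated from the data, so df = 7 − 1 − 2 = 4.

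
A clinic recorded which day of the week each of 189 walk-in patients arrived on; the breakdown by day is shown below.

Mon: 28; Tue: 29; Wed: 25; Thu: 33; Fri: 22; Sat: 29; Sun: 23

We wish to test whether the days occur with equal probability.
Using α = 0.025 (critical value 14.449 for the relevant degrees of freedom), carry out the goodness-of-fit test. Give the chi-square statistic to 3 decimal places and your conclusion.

3.333; do not reject

Under H₀ each category has probability 1/7, so each expected count is 189/7 = 27.
χ² = (28−27)²/27 + (29−27)²/27 + (25−27)²/27 + (33−27)²/27 + (22−27)²/27 + (29−27)²/27 + (23−27)²/27
   = 0.0370 + 0.1481 + 0.1481 + 1.3333 + 0.9259 + 0.1481 + 0.5926
Sum = 3.333
df = 6. Since 3.333 < 14.449, we do not reject H₀.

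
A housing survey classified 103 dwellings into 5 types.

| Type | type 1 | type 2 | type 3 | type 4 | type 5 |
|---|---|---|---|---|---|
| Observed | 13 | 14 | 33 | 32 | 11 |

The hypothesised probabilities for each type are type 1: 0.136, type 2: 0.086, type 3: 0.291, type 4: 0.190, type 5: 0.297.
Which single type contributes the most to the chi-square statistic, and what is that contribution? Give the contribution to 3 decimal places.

type 5, 12.546

Expected counts E_i = n·p_i: 103×0.136 = 14.008, 103×0.086 = 8.858, 103×0.291 = 29.973, 103×0.190 = 19.57, 103×0.297 = 30.591.
type 1: (13 − 14.008)²/14.008 = 1.016064/14.008 = 0.0725
type 2: (14 − 8.858)²/8.858 = 26.440164/8.858 = 2.9849
type 3: (33 − 29.973)²/29.973 = 9.162729/29.973 = 0.3057
type 4: (32 − 19.57)²/19.57 = 154.5049/19.57 = 7.8950
type 5: (11 − 30.591)²/30.591 = 383.807281/30.591 = 12.5464
The largest term is for type 5: 12.546.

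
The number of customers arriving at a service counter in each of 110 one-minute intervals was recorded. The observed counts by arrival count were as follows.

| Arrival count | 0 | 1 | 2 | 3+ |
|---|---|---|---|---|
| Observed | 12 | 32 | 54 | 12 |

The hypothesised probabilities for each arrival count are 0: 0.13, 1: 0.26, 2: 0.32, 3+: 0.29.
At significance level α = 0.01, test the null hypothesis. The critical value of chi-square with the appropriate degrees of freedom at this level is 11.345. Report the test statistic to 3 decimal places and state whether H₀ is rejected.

23.229; reject

Expected counts E_i = n·p_i: 110×0.13 = 14.3, 110×0.26 = 28.6, 110×0.32 = 35.2, 110×0.29 = 31.9.
χ² = (12−14.3)²/14.3 + (32−28.6)²/28.6 + (54−35.2)²/35.2 + (12−31.9)²/31.9
   = 0.3699 + 0.4042 + 10.0409 + 12.4141
Sum = 23.229
df = 3. Since 23.229 > 11.345, we reject H₀.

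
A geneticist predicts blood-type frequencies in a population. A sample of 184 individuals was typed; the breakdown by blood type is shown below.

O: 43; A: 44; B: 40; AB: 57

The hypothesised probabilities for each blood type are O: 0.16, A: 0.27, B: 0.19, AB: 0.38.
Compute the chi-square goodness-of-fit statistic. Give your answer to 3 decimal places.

10.009

Expected counts E_i = n·p_i: 184×0.16 = 29.44, 184×0.27 = 49.68, 184×0.19 = 34.96, 184×0.38 = 69.92.
χ² = (43−29.44)²/29.44 + (44−49.68)²/49.68 + (40−34.96)²/34.96 + (57−69.92)²/69.92
   = 6.2457 + 0.6494 + 0.7266 + 2.3874
Sum = 10.009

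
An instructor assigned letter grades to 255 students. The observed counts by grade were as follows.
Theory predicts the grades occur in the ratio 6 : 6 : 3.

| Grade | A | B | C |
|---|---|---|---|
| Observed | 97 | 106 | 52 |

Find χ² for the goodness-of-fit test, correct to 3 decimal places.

0.422

Ratio total = 15. Expected counts: 255×6/15 = 102, 255×6/15 = 102, 255×3/15 = 51.
χ² = (97−102)²/102 + (106−102)²/102 + (52−51)²/51
   = 0.2451 + 0.1569 + 0.0196
Sum = 0.422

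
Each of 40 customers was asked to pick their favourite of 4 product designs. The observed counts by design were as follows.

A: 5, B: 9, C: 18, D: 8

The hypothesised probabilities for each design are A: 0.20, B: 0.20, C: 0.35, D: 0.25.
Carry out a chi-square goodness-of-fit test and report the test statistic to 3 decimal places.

2.793

Expected counts E_i = n·p_i: 40×0.20 = 8, 40×0.20 = 8, 40×0.35 = 14, 40×0.25 = 10.
χ² = (5−8)²/8 + (9−8)²/8 + (18−14)²/14 + (8−10)²/10
   = 1.1250 + 0.1250 + 1.1429 + 0.4000
Sum = 2.793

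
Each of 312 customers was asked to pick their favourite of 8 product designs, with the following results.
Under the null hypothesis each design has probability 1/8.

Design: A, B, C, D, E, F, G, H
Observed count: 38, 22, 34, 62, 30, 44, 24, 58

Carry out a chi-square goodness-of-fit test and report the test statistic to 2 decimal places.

39.38

Expected count for each of the 8 categories: 312/8 = 39.
cat         O        E   (O−E)²/E
A          38       39      0.026
B          22       39      7.410
C          34       39      0.641
D          62       39     13.564
E          30       39      2.077
F          44       39      0.641
G          24       39      5.769
H          58       39      9.256
Sum = 39.38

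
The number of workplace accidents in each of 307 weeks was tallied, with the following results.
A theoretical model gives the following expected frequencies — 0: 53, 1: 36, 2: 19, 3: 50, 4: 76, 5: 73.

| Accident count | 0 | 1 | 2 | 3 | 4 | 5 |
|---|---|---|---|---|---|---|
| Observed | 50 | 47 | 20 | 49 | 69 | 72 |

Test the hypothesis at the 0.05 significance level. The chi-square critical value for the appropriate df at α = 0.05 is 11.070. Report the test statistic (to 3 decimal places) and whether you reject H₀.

4.262; do not reject

χ² = (50−53)²/53 + (47−36)²/36 + (20−19)²/19 + (49−50)²/50 + (69−76)²/76 + (72−73)²/73
   = 0.1698 + 3.3611 + 0.0526 + 0.0200 + 0.6447 + 0.0137
Sum = 4.262
df = 5. Since 4.262 < 11.070, we do not reject H₀.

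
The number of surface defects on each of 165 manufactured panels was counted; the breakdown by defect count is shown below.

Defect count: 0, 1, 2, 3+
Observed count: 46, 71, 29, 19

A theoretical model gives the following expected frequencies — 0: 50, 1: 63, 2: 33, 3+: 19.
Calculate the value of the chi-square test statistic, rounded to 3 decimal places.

1.821

χ² = (46−50)²/50 + (71−63)²/63 + (29−33)²/33 + (19−19)²/19
   = 0.3200 + 1.0159 + 0.4848 + 0.0000
Sum = 1.821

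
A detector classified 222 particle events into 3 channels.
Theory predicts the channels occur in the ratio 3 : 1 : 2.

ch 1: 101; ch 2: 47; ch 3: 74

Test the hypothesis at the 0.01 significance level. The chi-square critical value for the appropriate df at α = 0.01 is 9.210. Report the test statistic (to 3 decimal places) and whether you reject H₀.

3.604; do not reject

Ratio total = 6. Expected counts: 222×3/6 = 111, 222×1/6 = 37, 222×2/6 = 74.
ch 1: (101 − 111)²/111 = 100/111 = 0.9009
ch 2: (47 − 37)²/37 = 100/37 = 2.7027
ch 3: (74 − 74)²/74 = 0/74 = 0.0000
Sum = 3.604
df = 2. Since 3.604 < 9.210, we do not reject H₀.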